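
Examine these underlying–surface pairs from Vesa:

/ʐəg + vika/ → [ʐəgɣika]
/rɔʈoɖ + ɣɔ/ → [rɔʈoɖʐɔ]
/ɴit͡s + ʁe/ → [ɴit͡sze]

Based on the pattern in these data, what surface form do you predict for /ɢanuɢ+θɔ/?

[ɢanuɢχɔ]

The data show progressive place assimilation: /v/ → [ɣ] after /g/; /ɣ/ → [ʐ] after /ɖ/; /ʁ/ → [z] after /t͡s/. In each pair only place changes, matching the preceding consonant, while manner and voice stay constant.
The rule targets /θ/ (voiceless dental fricative), which sits after the trigger /ɢ/ (uvular).
The voiceless uvular fricative is [χ], so /θ/ → [χ].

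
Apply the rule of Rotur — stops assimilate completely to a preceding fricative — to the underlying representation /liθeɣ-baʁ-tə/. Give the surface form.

/b/ is the segment targeted by the rule; it sits immediately after /ɣ/, so it assimilates completely and surfaces as [ɣ].
At the second juncture, /t/ likewise becomes [ʁ] adjacent to /ʁ/.

[liθeɣɣaʁʁə]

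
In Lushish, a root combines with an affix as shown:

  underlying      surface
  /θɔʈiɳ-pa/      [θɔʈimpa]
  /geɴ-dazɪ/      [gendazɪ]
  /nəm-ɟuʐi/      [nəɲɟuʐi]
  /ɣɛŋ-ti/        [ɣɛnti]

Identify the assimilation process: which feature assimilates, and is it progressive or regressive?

Underlying /ɳ/ is realised as [m] next to /p/; /p/ itself does not change.
The change retroflex → bilabial matches the place of the following /p/, identifying this as place assimilation.
Manner and voice are unchanged, so the assimilation is partial, not total.
The other alternating forms pattern the same way: /ɴ/ → [n] before /d/ (uvular → alveolar, matching alveolar); /m/ → [ɲ] before /ɟ/ (bilabial → palatal, matching palatal); /ŋ/ → [n] before /t/ (velar → alveolar, matching alveolar) — only place changes, and always toward the following segment.
Since the segment that changes precedes the conditioning segment, the assimilation is regressive.

regressive place assimilation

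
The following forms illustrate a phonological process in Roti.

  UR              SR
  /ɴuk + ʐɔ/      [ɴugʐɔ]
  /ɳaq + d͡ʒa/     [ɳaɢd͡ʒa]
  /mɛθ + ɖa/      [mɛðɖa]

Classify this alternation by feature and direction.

The segment that alternates is /k/, which surfaces as [g] when adjacent to /ʐ/.
The change voiceless → voiced matches the voicing of the following /ʐ/, identifying this as voicing assimilation.
Place and manner are unchanged, so the assimilation is partial, not total.
The same holds elsewhere in the data: /q/ → [ɢ] before /d͡ʒ/ (voiceless → voiced, matching voiced); /θ/ → [ð] before /ɖ/ (voiceless → voiced, matching voiced) — only voicing changes, and always toward the following segment.
The trigger is the following segment, so the direction is regressive (anticipatory).

regressive voicing assimilation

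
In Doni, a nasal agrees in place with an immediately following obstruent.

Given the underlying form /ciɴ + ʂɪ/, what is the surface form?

[ciɳʂɪ]

/ɴ/ is a voiced uvular nasal. The following trigger /ʂ/ is retroflex, so /ɴ/ must become retroflex as well.
A voiced retroflex nasal is [ɳ], so the surface segment is [ɳ].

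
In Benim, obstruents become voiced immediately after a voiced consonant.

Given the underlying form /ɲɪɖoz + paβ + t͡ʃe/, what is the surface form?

/p/ is a voiceless bilabial stop. The preceding trigger /z/ is voiced, so /p/ must become voiced as well.
Changing only its voicing to voiced gives [b] — the voiced bilabial stop.
The same rule applies at the second boundary: /t͡ʃ/ → [d͡ʒ] next to /β/.

[ɲɪɖozbaβd͡ʒe]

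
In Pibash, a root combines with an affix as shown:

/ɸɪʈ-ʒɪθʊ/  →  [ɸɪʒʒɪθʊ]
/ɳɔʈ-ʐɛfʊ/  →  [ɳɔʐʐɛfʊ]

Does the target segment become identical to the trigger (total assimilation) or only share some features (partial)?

Comparing underlying and surface forms, /ʈ/ → [ʒ] is the alternation; the neighbouring /ʒ/ is constant.
The output [ʒ] is identical to the trigger /ʒ/ — every feature (place, manner, voicing) has been copied — so this is total assimilation.
The other form behaves the same way: /ʈ/ → [ʐ] before /ʐ/ — in each case the output is a copy of the following consonant.

total assimilation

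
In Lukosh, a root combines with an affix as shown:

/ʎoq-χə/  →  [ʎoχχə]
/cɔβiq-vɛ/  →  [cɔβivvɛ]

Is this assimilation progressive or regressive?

Comparing underlying and surface forms, /q/ → [χ] is the alternation; the neighbouring /χ/ is constant.
The output [χ] is identical to the trigger /χ/ — every feature (place, manner, voicing) has been copied — so this is total assimilation.
The other form behaves the same way: /q/ → [v] before /v/ — in each case the output is a copy of the following consonant.
The trigger is the following segment, so the direction is regressive (anticipatory).

regressive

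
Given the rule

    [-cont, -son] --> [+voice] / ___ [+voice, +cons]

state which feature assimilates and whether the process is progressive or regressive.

regressive voicing assimilation

The target ([-cont, -son], stops) acquires [+voice] next to a voiced consonant ([+voice, +cons]) — it takes on the voicing of its neighbour, so the feature that spreads is voicing.
The conditioning segment sits to the right of the focus bar, meaning the trigger follows the segment that changes — regressive assimilation.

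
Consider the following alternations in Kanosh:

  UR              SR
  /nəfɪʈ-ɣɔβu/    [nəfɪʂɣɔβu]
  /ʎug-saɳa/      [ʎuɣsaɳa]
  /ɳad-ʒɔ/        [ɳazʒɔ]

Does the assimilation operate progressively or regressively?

regressive

The segment that alternates is /ʈ/, which surfaces as [ʂ] when adjacent to /ɣ/.
The change stop → fricative matches the manner of the following /ɣ/, identifying this as manner assimilation.
The other alternating forms pattern the same way: /g/ → [ɣ] before /s/ (stop → fricative, matching a fricative); /d/ → [z] before /ʒ/ (stop → fricative, matching a fricative) — only manner changes, and always toward the following segment.
The trigger is the following segment, so the direction is regressive (anticipatory).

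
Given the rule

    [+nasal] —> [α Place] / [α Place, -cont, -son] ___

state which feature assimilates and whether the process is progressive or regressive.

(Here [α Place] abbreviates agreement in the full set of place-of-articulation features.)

progressive place assimilation

The shared variable α links the value of the place features (abbreviated [Place]) on the target to the same value on the neighbouring segment, so place is the feature that assimilates.
Since the environment is written before the underscore, the trigger precedes the target; the direction is progressive.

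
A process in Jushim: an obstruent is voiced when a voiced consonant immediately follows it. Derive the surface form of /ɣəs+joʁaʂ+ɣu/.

[ɣəzjoʁaʐɣu]

/s/ is a voiceless alveolar fricative. The following trigger /j/ is voiced, so /s/ must become voiced as well.
A voiced alveolar fricative is [z], so the surface segment is [z].
At the second juncture, /ʂ/ likewise becomes [ʐ] adjacent to /ɣ/.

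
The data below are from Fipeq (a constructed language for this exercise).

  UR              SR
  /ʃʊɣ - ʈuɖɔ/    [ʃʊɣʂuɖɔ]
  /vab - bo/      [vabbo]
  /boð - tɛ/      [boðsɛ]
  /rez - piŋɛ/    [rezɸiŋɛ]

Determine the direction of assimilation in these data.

progressive

Comparing underlying and surface forms, /ʈ/ → [ʂ] is the alternation; the neighbouring /ɣ/ is constant.
/ʈ/ is a stop while /ɣ/ is a fricative; the output [ʂ] is a fricative, matching the trigger — so the feature that spreads is manner.
Checking the remaining alternations: /t/ → [s] after /ð/ (stop → fricative, matching a fricative); /p/ → [ɸ] after /z/ (stop → fricative, matching a fricative) — only manner changes, and always toward the preceding segment.
No alternation appears in [vabbo]: there the adjacent consonants already agree in manner (/b/ and /b/ are both stops), so this form is consistent with the same rule.
Since the segment that changes follows the conditioning segment, the assimilation is progressive.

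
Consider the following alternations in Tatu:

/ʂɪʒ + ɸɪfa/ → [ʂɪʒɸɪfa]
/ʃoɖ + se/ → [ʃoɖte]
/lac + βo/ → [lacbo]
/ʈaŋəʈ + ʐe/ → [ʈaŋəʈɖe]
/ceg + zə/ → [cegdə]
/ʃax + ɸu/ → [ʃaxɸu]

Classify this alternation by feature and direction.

progressive manner assimilation

Comparing underlying and surface forms, /s/ → [t] is the alternation; the neighbouring /ɖ/ is constant.
/s/ is a fricative while /ɖ/ is a stop; the output [t] is a stop, matching the trigger — so the feature that spreads is manner.
Place and voice are unchanged, so the assimilation is partial, not total.
The same holds elsewhere in the data: /β/ → [b] after /c/ (fricative → stop, matching a stop); /ʐ/ → [ɖ] after /ʈ/ (fricative → stop, matching a stop); /z/ → [d] after /g/ (fricative → stop, matching a stop) — only manner changes, and always toward the preceding segment.
Nothing changes in [ʂɪʒɸɪfa], [ʃaxɸu]: there the adjacent consonants already agree in manner (/ɸ/ and /ʒ/ are both fricatives; /ɸ/ and /x/ are both fricatives), so these forms are consistent with the same rule.
Since the segment that changes follows the conditioning segment, the assimilation is progressive.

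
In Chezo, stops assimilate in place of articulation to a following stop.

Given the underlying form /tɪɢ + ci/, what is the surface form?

The rule targets /ɢ/ (voiced uvular stop), which sits before the trigger /c/ (palatal).
Changing only its place to palatal gives [ɟ] — the voiced palatal stop.

[tɪɟci]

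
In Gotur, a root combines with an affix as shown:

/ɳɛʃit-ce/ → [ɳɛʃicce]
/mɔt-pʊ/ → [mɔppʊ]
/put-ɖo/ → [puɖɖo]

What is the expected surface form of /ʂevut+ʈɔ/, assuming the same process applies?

[ʂevuʈʈɔ]

The data show regressive total assimilation (/t/ → [c] before /c/; /t/ → [p] before /p/; /t/ → [ɖ] before /ɖ/): in every case the target segment becomes identical to its following neighbour, copying more than a single feature.
/t/ is the segment targeted by the rule; it sits immediately before /ʈ/, so it assimilates completely and surfaces as [ʈ].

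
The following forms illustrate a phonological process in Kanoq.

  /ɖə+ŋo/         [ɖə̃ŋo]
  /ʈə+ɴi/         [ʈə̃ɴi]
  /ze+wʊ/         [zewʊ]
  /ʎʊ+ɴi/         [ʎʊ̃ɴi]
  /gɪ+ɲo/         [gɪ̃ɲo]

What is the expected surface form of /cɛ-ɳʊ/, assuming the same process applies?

[cɛ̃ɳʊ]

The data show regressive nasality assimilation (vowel nasalisation): /ə/ → [ə̃] before /ŋ/; /ə/ → [ə̃] before /ɴ/; /ʊ/ → [ʊ̃] before /ɴ/; /ɪ/ → [ɪ̃] before /ɲ/ — a vowel is nasalised by an immediately following nasal consonant.
No change occurs in [zewʊ] because the vowel at the boundary is adjacent to an oral consonant, not a nasal (/e/ next to /w/).
The vowel /ɛ/ is adjacent to the following nasal /ɳ/, so it acquires [+nasal] and surfaces as [ɛ̃].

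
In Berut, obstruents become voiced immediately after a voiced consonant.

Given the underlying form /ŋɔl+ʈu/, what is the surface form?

/ʈ/ is a voiceless retroflex stop. The preceding trigger /l/ is voiced, so /ʈ/ must become voiced as well.
The voiced retroflex stop is [ɖ], so /ʈ/ → [ɖ].

[ŋɔlɖu]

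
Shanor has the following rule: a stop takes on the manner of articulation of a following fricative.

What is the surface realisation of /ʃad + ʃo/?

[ʃazʃo]

The rule targets /d/ (voiced alveolar stop), which sits before the trigger /ʃ/ (fricative).
A voiced alveolar fricative is [z], so the surface segment is [z].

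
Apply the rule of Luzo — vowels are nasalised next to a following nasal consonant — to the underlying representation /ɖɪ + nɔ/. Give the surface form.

[ɖɪ̃nɔ]

/ɪ/ sits next to the nasal /n/ and is therefore nasalised to [ɪ̃].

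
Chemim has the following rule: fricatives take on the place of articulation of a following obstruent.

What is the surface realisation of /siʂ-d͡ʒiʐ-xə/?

[siʃd͡ʒiɣxə]

The rule targets /ʂ/ (voiceless retroflex fricative), which sits before the trigger /d͡ʒ/ (postalveolar).
A voiceless postalveolar fricative is [ʃ], so the surface segment is [ʃ].
The same rule applies at the second boundary: /ʐ/ → [ɣ] next to /x/.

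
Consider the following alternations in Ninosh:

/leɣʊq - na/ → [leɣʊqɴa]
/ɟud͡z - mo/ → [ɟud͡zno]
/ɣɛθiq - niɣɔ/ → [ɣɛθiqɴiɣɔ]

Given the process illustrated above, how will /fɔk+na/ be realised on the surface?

[fɔkŋa]

The data show progressive place assimilation: /n/ → [ɴ] after /q/; /m/ → [n] after /d͡z/. In each pair only place changes, matching the preceding consonant, while manner and voice stay constant.
/n/ is a voiced alveolar nasal. The preceding trigger /k/ is velar, so /n/ must become velar as well.
A voiced velar nasal is [ŋ], so the surface segment is [ŋ].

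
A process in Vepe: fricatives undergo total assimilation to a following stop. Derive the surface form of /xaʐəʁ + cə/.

/ʁ/ is the segment targeted by the rule; it sits immediately before /c/, so it assimilates completely and surfaces as [c].

[xaʐəccə]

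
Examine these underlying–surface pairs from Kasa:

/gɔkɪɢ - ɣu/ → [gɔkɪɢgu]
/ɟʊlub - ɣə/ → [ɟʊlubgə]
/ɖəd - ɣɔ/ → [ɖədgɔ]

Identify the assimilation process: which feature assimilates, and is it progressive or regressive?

The segment that alternates is /ɣ/, which surfaces as [g] when adjacent to /ɢ/.
/ɣ/ is a fricative while /ɢ/ is a stop; the output [g] is a stop, matching the trigger — so the feature that spreads is manner.
Place and voice are unchanged, so the assimilation is partial, not total.
Checking the remaining alternations: /ɣ/ → [g] after /b/ (fricative → stop, matching a stop); /ɣ/ → [g] after /d/ (fricative → stop, matching a stop) — only manner changes, and always toward the preceding segment.
Since the segment that changes follows the conditioning segment, the assimilation is progressive.

progressive manner assimilation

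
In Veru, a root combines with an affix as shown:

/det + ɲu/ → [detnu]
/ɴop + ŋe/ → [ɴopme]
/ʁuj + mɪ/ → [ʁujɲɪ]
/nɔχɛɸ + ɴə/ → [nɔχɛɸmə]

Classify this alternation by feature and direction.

progressive place assimilation

Underlying /ɲ/ is realised as [n] next to /t/; /t/ itself does not change.
/ɲ/ is palatal while /t/ is alveolar; the output [n] is alveolar, matching the trigger — so the feature that spreads is place.
Manner and voice are unchanged, so the assimilation is partial, not total.
The other alternating forms pattern the same way: /ŋ/ → [m] after /p/ (velar → bilabial, matching bilabial); /m/ → [ɲ] after /j/ (bilabial → palatal, matching palatal); /ɴ/ → [m] after /ɸ/ (uvular → bilabial, matching bilabial) — only place changes, and always toward the preceding segment.
Since the segment that changes follows the conditioning segment, the assimilation is progressive.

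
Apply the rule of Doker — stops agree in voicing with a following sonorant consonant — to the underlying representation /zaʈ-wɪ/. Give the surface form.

The rule targets /ʈ/ (voiceless retroflex stop), which sits before the trigger /w/ (voiced).
The voiced retroflex stop is [ɖ], so /ʈ/ → [ɖ].

[zaɖwɪ]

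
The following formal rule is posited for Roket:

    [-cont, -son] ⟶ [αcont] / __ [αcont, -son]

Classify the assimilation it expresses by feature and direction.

The shared variable α links the value of [cont] on the target to that of the neighbouring obstruent. [cont] distinguishes stops from fricatives — a manner-of-articulation feature — so this is manner assimilation.
Since the environment is written after the underscore, the trigger follows the target; the direction is regressive.

regressive manner assimilation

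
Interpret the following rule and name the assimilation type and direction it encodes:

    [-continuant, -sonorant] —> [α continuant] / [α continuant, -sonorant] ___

The shared variable α links the value of [continuant] on the target to that of the neighbouring obstruent. [continuant] distinguishes stops from fricatives — a manner-of-articulation feature — so this is manner assimilation.
The conditioning segment sits to the left of the focus bar, meaning the trigger precedes the segment that changes — progressive assimilation.

progressive manner assimilation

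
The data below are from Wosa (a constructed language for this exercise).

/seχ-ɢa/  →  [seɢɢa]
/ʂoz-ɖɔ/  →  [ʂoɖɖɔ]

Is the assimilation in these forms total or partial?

Comparing underlying and surface forms, /χ/ → [ɢ] is the alternation; the neighbouring /ɢ/ is constant.
The output [ɢ] is identical to the trigger /ɢ/ — every feature (place, manner, voicing) has been copied — so this is total assimilation.
The remaining alternation confirms this: /z/ → [ɖ] before /ɖ/ — in each case the output is a copy of the following consonant.

total assimilation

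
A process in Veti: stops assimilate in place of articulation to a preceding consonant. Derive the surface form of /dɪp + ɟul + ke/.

/ɟ/ is a voiced palatal stop. The preceding trigger /p/ is bilabial, so /ɟ/ must become bilabial as well.
Changing only its place to bilabial gives [b] — the voiced bilabial stop.
The same rule applies at the second boundary: /k/ → [t] next to /l/.

[dɪpbulte]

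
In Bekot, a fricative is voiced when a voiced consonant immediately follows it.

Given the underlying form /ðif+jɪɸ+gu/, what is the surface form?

/f/ is a voiceless labiodental fricative. The following trigger /j/ is voiced, so /f/ must become voiced as well.
A voiced labiodental fricative is [v], so the surface segment is [v].
At the second juncture, /ɸ/ likewise becomes [β] adjacent to /g/.

[ðivjɪβgu]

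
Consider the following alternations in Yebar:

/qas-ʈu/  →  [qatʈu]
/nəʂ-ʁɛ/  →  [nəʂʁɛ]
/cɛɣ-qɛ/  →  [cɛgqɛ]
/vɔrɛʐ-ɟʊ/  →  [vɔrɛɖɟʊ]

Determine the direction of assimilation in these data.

regressive

Underlying /s/ is realised as [t] next to /ʈ/; /ʈ/ itself does not change.
/s/ is a fricative while /ʈ/ is a stop; the output [t] is a stop, matching the trigger — so the feature that spreads is manner.
The same holds elsewhere in the data: /ɣ/ → [g] before /q/ (fricative → stop, matching a stop); /ʐ/ → [ɖ] before /ɟ/ (fricative → stop, matching a stop) — only manner changes, and always toward the following segment.
No alternation appears in [nəʂʁɛ]: there the adjacent consonants already agree in manner (/ʂ/ and /ʁ/ are both fricatives), so this form is consistent with the same rule.
Since the segment that changes precedes the conditioning segment, the assimilation is regressive.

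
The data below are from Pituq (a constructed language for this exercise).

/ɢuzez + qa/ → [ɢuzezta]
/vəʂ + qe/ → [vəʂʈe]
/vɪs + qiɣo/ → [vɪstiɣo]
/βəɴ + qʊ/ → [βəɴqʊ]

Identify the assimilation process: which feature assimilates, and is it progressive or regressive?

Underlying /q/ is realised as [t] next to /z/; /z/ itself does not change.
The change uvular → alveolar matches the place of the preceding /z/, identifying this as place assimilation.
Manner and voice are unchanged, so the assimilation is partial, not total.
The same holds elsewhere in the data: /q/ → [ʈ] after /ʂ/ (uvular → retroflex, matching retroflex); /q/ → [t] after /s/ (uvular → alveolar, matching alveolar) — only place changes, and always toward the preceding segment.
No alternation appears in [βəɴqʊ]: there the adjacent consonants already agree in place (/q/ and /ɴ/ are both uvular), so this form is consistent with the same rule.
Since the segment that changes follows the conditioning segment, the assimilation is progressive.

progressive place assimilation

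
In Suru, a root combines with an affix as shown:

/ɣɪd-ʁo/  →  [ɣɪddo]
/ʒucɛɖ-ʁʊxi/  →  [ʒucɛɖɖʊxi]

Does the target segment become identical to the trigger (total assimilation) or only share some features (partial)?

total assimilation

The segment that alternates is /ʁ/, which surfaces as [d] when adjacent to /d/.
The output [d] is identical to the trigger /d/ — every feature (place, manner, voicing) has been copied — so this is total assimilation.
The other form behaves the same way: /ʁ/ → [ɖ] after /ɖ/ — in each case the output is a copy of the preceding consonant.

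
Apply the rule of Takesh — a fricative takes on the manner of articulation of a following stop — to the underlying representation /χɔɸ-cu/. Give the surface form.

/ɸ/ is a voiceless bilabial fricative. The following trigger /c/ is a stop, so /ɸ/ must become a stop as well.
The voiceless bilabial stop is [p], so /ɸ/ → [p].

[χɔpcu]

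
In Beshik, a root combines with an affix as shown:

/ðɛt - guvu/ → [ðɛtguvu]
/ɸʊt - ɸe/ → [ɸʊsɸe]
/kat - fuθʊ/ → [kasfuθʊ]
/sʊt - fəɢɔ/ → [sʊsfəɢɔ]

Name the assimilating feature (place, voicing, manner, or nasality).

The segment that alternates is /t/, which surfaces as [s] when adjacent to /ɸ/.
/t/ is a stop while /ɸ/ is a fricative; the output [s] is a fricative, matching the trigger — so the feature that spreads is manner.
Checking the remaining alternation: /t/ → [s] before /f/ (stop → fricative, matching a fricative) — only manner changes, and always toward the following segment.
Nothing changes in [ðɛtguvu]: there the adjacent consonants already agree in manner (/t/ and /g/ are both stops), so this form is consistent with the same rule.

manner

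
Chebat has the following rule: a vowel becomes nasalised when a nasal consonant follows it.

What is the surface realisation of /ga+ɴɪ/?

[gãɴɪ]

/a/ sits next to the nasal /ɴ/ and is therefore nasalised to [ã].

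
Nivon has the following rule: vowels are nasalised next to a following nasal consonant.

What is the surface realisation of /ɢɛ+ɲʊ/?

/ɛ/ sits next to the nasal /ɲ/ and is therefore nasalised to [ɛ̃].

[ɢɛ̃ɲʊ]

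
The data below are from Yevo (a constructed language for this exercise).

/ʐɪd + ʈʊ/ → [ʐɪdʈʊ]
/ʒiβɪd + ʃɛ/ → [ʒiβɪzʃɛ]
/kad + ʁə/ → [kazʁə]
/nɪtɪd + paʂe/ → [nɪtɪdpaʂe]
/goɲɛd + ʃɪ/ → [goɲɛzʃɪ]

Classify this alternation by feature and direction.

Comparing underlying and surface forms, /d/ → [z] is the alternation; the neighbouring /ʃ/ is constant.
/d/ is a stop while /ʃ/ is a fricative; the output [z] is a fricative, matching the trigger — so the feature that spreads is manner.
Place and voice are unchanged, so the assimilation is partial, not total.
Checking the remaining alternation: /d/ → [z] before /ʁ/ (stop → fricative, matching a fricative) — only manner changes, and always toward the following segment.
Nothing changes in [ʐɪdʈʊ], [nɪtɪdpaʂe]: there the adjacent consonants already agree in manner (/d/ and /ʈ/ are both stops; /d/ and /p/ are both stops), so these forms are consistent with the same rule.
The trigger is the following segment, so the direction is regressive (anticipatory).

regressive manner assimilation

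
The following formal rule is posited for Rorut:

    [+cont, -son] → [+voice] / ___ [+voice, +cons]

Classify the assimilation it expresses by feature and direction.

The structural change is [+voice], and the conditioning segment [+voice, +cons] (a voiced consonant) is itself voiced, so the target comes to share the voicing of its neighbour — voicing assimilation.
The conditioning segment sits to the right of the focus bar, meaning the trigger follows the segment that changes — regressive assimilation.

regressive voicing assimilation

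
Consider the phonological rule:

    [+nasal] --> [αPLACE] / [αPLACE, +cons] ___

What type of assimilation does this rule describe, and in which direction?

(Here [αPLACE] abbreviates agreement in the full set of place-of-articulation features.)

The shared variable α links the value of the place features (abbreviated [PLACE]) on the target to the same value on the neighbouring segment, so place is the feature that assimilates.
The conditioning segment sits to the left of the focus bar, meaning the trigger precedes the segment that changes — progressive assimilation.

progressive place assimilation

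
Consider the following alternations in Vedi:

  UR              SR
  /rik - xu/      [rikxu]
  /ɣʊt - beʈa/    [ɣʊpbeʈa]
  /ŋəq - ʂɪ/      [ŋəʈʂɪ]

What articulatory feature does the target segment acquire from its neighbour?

The segment that alternates is /t/, which surfaces as [p] when adjacent to /b/.
/t/ is alveolar while /b/ is bilabial; the output [p] is bilabial, matching the trigger — so the feature that spreads is place.
The same holds elsewhere in the data: /q/ → [ʈ] before /ʂ/ (uvular → retroflex, matching retroflex) — only place changes, and always toward the following segment.
Nothing changes in [rikxu]: there the adjacent consonants already agree in place (/k/ and /x/ are both velar), so this form is consistent with the same rule.

place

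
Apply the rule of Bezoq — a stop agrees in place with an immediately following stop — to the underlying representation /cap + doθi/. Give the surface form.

The rule targets /p/ (voiceless bilabial stop), which sits before the trigger /d/ (alveolar).
Changing only its place to alveolar gives [t] — the voiceless alveolar stop.

[catdoθi]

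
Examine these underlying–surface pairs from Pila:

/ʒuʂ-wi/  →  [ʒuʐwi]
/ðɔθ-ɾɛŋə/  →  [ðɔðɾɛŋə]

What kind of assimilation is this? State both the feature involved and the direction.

Comparing underlying and surface forms, /ʂ/ → [ʐ] is the alternation; the neighbouring /w/ is constant.
/ʂ/ is voiceless while /w/ is voiced; the output [ʐ] is voiced, matching the trigger — so the feature that spreads is voicing.
Place and manner are unchanged, so the assimilation is partial, not total.
Checking the remaining alternation: /θ/ → [ð] before /ɾ/ (voiceless → voiced, matching voiced) — only voicing changes, and always toward the following segment.
Since the segment that changes precedes the conditioning segment, the assimilation is regressive.

regressive voicing assimilation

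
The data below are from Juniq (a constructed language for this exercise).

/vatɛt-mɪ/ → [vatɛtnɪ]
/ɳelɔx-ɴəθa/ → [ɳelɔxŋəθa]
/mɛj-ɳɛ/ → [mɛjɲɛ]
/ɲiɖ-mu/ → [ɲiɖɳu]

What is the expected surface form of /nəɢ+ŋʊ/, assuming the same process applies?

The data show progressive place assimilation: /m/ → [n] after /t/; /ɴ/ → [ŋ] after /x/; /ɳ/ → [ɲ] after /j/; /m/ → [ɳ] after /ɖ/. In each pair only place changes, matching the preceding consonant, while manner and voice stay constant.
/ŋ/ is a voiced velar nasal. The preceding trigger /ɢ/ is uvular, so /ŋ/ must become uvular as well.
Changing only its place to uvular gives [ɴ] — the voiced uvular nasal.

[nəɢɴʊ]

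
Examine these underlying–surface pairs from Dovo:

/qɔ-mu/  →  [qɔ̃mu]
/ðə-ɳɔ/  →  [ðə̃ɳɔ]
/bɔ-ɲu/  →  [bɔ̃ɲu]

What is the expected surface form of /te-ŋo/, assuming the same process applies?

[tẽŋo]

The data show regressive nasality assimilation (vowel nasalisation): /ɔ/ → [ɔ̃] before /m/; /ə/ → [ə̃] before /ɳ/; /ɔ/ → [ɔ̃] before /ɲ/ — a vowel is nasalised by an immediately following nasal consonant.
The vowel /e/ is adjacent to the following nasal /ŋ/, so it acquires [+nasal] and surfaces as [ẽ].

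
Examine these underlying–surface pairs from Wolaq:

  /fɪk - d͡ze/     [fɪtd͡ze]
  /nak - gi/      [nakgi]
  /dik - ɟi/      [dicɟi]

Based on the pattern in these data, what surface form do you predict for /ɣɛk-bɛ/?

The data show regressive place assimilation: /k/ → [t] before /d͡z/; /k/ → [c] before /ɟ/. In each pair only place changes, matching the following consonant, while manner and voice stay constant.
No alternation appears in [nakgi]: there the adjacent consonants already agree in place (/k/ and /g/ are both velar), so this form is consistent with the same rule.
/k/ is a voiceless velar stop. The following trigger /b/ is bilabial, so /k/ must become bilabial as well.
The voiceless bilabial stop is [p], so /k/ → [p].

[ɣɛpbɛ]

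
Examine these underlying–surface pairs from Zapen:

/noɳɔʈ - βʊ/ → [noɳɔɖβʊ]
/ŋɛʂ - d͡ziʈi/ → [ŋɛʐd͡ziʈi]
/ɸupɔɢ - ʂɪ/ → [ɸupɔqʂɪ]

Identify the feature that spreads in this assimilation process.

voicing

Underlying /ʈ/ is realised as [ɖ] next to /β/; /β/ itself does not change.
/ʈ/ is voiceless while /β/ is voiced; the output [ɖ] is voiced, matching the trigger — so the feature that spreads is voicing.
Checking the remaining alternations: /ʂ/ → [ʐ] before /d͡z/ (voiceless → voiced, matching voiced); /ɢ/ → [q] before /ʂ/ (voiced → voiceless, matching voiceless) — only voicing changes, and always toward the following segment.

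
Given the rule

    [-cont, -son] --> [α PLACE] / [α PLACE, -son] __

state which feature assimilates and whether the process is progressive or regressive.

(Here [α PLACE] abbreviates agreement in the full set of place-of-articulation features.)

The shared variable α links the value of the place features (abbreviated [PLACE]) on the target to the same value on the neighbouring segment, so place is the feature that assimilates.
Since the environment is written before the underscore, the trigger precedes the target; the direction is progressive.

progressive place assimilation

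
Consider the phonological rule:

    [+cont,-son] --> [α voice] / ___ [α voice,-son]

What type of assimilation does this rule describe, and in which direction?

regressive voicing assimilation

The shared variable α links the value of [voice] on the target to the same value on the neighbouring segment, so voicing is the feature that assimilates.
Since the environment is written after the underscore, the trigger follows the target; the direction is regressive.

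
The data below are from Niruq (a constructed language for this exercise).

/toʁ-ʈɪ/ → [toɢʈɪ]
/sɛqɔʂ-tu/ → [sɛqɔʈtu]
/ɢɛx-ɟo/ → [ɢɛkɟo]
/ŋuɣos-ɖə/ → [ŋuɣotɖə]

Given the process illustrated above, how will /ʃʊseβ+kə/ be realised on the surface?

[ʃʊsebkə]

The data show regressive manner assimilation: /ʁ/ → [ɢ] before /ʈ/; /ʂ/ → [ʈ] before /t/; /x/ → [k] before /ɟ/; /s/ → [t] before /ɖ/. In each pair only manner changes, matching the following consonant, while place and voice stay constant.
The rule targets /β/ (voiced bilabial fricative), which sits before the trigger /k/ (stop).
Changing only its manner to stop gives [b] — the voiced bilabial stop.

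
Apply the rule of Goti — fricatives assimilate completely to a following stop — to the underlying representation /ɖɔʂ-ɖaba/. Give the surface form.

[ɖɔɖɖaba]

/ʂ/ is the segment targeted by the rule; it sits immediately before /ɖ/, so it assimilates completely and surfaces as [ɖ].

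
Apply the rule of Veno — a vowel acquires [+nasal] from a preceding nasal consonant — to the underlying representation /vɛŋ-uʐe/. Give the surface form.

The vowel /u/ is adjacent to the preceding nasal /ŋ/, so it acquires [+nasal] and surfaces as [ũ].

[vɛŋũʐe]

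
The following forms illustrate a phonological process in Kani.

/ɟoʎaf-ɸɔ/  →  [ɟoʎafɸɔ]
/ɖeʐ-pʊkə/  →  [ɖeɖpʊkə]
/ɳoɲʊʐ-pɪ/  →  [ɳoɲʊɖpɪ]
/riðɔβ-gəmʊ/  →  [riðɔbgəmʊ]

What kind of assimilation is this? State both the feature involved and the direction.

regressive manner assimilation

Comparing underlying and surface forms, /ʐ/ → [ɖ] is the alternation; the neighbouring /p/ is constant.
/ʐ/ is a fricative while /p/ is a stop; the output [ɖ] is a stop, matching the trigger — so the feature that spreads is manner.
Place and voice are unchanged, so the assimilation is partial, not total.
Checking the remaining alternation: /β/ → [b] before /g/ (fricative → stop, matching a stop) — only manner changes, and always toward the following segment.
Nothing changes in [ɟoʎafɸɔ]: there the adjacent consonants already agree in manner (/f/ and /ɸ/ are both fricatives), so this form is consistent with the same rule.
Since the segment that changes precedes the conditioning segment, the assimilation is regressive.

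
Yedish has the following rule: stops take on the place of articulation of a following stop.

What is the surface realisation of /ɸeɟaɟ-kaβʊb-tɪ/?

[ɸeɟagkaβʊdtɪ]

/ɟ/ is a voiced palatal stop. The following trigger /k/ is velar, so /ɟ/ must become velar as well.
A voiced velar stop is [g], so the surface segment is [g].
The same rule applies at the second boundary: /b/ → [d] next to /t/.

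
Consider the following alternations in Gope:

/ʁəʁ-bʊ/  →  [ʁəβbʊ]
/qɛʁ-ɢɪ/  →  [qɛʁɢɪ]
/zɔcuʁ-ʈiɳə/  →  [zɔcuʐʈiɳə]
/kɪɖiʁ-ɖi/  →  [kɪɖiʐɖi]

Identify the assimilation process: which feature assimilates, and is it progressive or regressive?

The segment that alternates is /ʁ/, which surfaces as [β] when adjacent to /b/.
The change uvular → bilabial matches the place of the following /b/, identifying this as place assimilation.
Manner and voice are unchanged, so the assimilation is partial, not total.
Checking the remaining alternations: /ʁ/ → [ʐ] before /ʈ/ (uvular → retroflex, matching retroflex); /ʁ/ → [ʐ] before /ɖ/ (uvular → retroflex, matching retroflex) — only place changes, and always toward the following segment.
No alternation appears in [qɛʁɢɪ]: there the adjacent consonants already agree in place (/ʁ/ and /ɢ/ are both uvular), so this form is consistent with the same rule.
Since the segment that changes precedes the conditioning segment, the assimilation is regressive.

regressive place assimilation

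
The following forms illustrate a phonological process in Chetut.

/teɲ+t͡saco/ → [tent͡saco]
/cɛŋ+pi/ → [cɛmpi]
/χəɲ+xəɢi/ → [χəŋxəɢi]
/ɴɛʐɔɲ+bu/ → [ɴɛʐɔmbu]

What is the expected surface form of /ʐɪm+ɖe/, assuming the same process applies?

The data show regressive place assimilation: /ɲ/ → [n] before /t͡s/; /ŋ/ → [m] before /p/; /ɲ/ → [ŋ] before /x/; /ɲ/ → [m] before /b/. In each pair only place changes, matching the following consonant, while manner and voice stay constant.
/m/ is a voiced bilabial nasal. The following trigger /ɖ/ is retroflex, so /m/ must become retroflex as well.
A voiced retroflex nasal is [ɳ], so the surface segment is [ɳ].

[ʐɪɳɖe]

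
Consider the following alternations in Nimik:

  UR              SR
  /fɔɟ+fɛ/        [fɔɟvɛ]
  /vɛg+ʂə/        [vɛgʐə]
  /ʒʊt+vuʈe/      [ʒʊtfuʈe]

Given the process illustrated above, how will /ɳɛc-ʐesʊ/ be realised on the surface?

The data show progressive voicing assimilation: /f/ → [v] after /ɟ/; /ʂ/ → [ʐ] after /g/; /v/ → [f] after /t/. In each pair only voicing changes, matching the preceding consonant, while place and manner stay constant.
/ʐ/ is a voiced retroflex fricative. The preceding trigger /c/ is voiceless, so /ʐ/ must become voiceless as well.
A voiceless retroflex fricative is [ʂ], so the surface segment is [ʂ].

[ɳɛcʂesʊ]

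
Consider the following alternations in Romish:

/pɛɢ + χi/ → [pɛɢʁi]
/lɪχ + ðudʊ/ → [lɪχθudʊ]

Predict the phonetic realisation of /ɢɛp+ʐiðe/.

The data show progressive voicing assimilation: /χ/ → [ʁ] after /ɢ/; /ð/ → [θ] after /χ/. In each pair only voicing changes, matching the preceding consonant, while place and manner stay constant.
/ʐ/ is a voiced retroflex fricative. The preceding trigger /p/ is voiceless, so /ʐ/ must become voiceless as well.
Changing only its voicing to voiceless gives [ʂ] — the voiceless retroflex fricative.

[ɢɛpʂiðe]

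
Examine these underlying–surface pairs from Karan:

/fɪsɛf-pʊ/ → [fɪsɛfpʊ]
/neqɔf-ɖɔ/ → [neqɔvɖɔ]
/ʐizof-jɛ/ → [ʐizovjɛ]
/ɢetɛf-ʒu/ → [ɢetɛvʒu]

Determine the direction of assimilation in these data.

regressive

The segment that alternates is /f/, which surfaces as [v] when adjacent to /ɖ/.
The change voiceless → voiced matches the voicing of the following /ɖ/, identifying this as voicing assimilation.
The same holds elsewhere in the data: /f/ → [v] before /j/ (voiceless → voiced, matching voiced); /f/ → [v] before /ʒ/ (voiceless → voiced, matching voiced) — only voicing changes, and always toward the following segment.
Nothing changes in [fɪsɛfpʊ]: there the adjacent consonants already agree in voicing (/f/ and /p/ are both voiceless), so this form is consistent with the same rule.
The trigger is the following segment, so the direction is regressive (anticipatory).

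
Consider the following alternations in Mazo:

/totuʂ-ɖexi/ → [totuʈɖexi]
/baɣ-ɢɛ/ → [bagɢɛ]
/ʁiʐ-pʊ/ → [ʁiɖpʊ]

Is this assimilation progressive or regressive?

The segment that alternates is /ʂ/, which surfaces as [ʈ] when adjacent to /ɖ/.
The change fricative → stop matches the manner of the following /ɖ/, identifying this as manner assimilation.
The other alternating forms pattern the same way: /ɣ/ → [g] before /ɢ/ (fricative → stop, matching a stop); /ʐ/ → [ɖ] before /p/ (fricative → stop, matching a stop) — only manner changes, and always toward the following segment.
Since the segment that changes precedes the conditioning segment, the assimilation is regressive.

regressive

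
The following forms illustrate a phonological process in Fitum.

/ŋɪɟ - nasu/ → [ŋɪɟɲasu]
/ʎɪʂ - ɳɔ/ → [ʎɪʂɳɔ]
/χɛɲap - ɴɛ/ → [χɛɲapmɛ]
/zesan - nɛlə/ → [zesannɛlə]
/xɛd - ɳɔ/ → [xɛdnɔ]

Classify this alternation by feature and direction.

Comparing underlying and surface forms, /n/ → [ɲ] is the alternation; the neighbouring /ɟ/ is constant.
/n/ is alveolar while /ɟ/ is palatal; the output [ɲ] is palatal, matching the trigger — so the feature that spreads is place.
Manner and voice are unchanged, so the assimilation is partial, not total.
Checking the remaining alternations: /ɴ/ → [m] after /p/ (uvular → bilabial, matching bilabial); /ɳ/ → [n] after /d/ (retroflex → alveolar, matching alveolar) — only place changes, and always toward the preceding segment.
Nothing changes in [ʎɪʂɳɔ], [zesannɛlə]: there the adjacent consonants already agree in place (/ɳ/ and /ʂ/ are both retroflex; /n/ and /n/ are both alveolar), so these forms are consistent with the same rule.
Since the segment that changes follows the conditioning segment, the assimilation is progressive.

progressive place assimilation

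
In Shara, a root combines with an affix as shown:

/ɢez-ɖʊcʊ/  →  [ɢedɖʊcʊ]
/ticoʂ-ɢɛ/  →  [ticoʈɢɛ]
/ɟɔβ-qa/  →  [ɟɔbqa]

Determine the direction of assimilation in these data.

Underlying /z/ is realised as [d] next to /ɖ/; /ɖ/ itself does not change.
The change fricative → stop matches the manner of the following /ɖ/, identifying this as manner assimilation.
Checking the remaining alternations: /ʂ/ → [ʈ] before /ɢ/ (fricative → stop, matching a stop); /β/ → [b] before /q/ (fricative → stop, matching a stop) — only manner changes, and always toward the following segment.
The trigger is the following segment, so the direction is regressive (anticipatory).

regressive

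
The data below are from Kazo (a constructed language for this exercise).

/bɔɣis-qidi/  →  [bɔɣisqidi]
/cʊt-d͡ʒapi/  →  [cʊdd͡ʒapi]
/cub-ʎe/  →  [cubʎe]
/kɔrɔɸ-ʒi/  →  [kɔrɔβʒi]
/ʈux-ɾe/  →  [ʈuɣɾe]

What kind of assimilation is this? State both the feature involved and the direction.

Comparing underlying and surface forms, /t/ → [d] is the alternation; the neighbouring /d͡ʒ/ is constant.
/t/ is voiceless while /d͡ʒ/ is voiced; the output [d] is voiced, matching the trigger — so the feature that spreads is voicing.
Place and manner are unchanged, so the assimilation is partial, not total.
The other alternating forms pattern the same way: /ɸ/ → [β] before /ʒ/ (voiceless → voiced, matching voiced); /x/ → [ɣ] before /ɾ/ (voiceless → voiced, matching voiced) — only voicing changes, and always toward the following segment.
Nothing changes in [bɔɣisqidi], [cubʎe]: there the adjacent consonants already agree in voicing (/s/ and /q/ are both voiceless; /b/ and /ʎ/ are both voiced), so these forms are consistent with the same rule.
The trigger is the following segment, so the direction is regressive (anticipatory).

regressive voicing assimilation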